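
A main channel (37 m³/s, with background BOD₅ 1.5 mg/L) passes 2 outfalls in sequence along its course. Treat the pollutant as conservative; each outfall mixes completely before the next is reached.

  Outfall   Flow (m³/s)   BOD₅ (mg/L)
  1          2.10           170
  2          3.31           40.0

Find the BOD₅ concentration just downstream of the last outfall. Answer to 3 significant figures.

12.8 mg/L

After outfall 1: Q = 37.00 + 2.100 = 39.10 m³/s; C = (37.00·1.500 + 2.100·170.0)/39.10 = 10.55 mg/L.
After outfall 2: Q = 39.10 + 3.310 = 42.41 m³/s; C = (39.10·10.55 + 3.310·40.00)/42.41 = 12.85 mg/L.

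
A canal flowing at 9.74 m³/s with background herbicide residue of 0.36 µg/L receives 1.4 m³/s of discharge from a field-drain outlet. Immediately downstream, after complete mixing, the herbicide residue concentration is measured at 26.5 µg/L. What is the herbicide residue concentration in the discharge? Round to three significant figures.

Mass balance: 9.740·0.3600 + 1.400·Cₑ = 11.14·26.50
→ Cₑ = (11.14·26.50 − 9.740·0.3600) / 1.400 = 208.4 µg/L.

208 µg/L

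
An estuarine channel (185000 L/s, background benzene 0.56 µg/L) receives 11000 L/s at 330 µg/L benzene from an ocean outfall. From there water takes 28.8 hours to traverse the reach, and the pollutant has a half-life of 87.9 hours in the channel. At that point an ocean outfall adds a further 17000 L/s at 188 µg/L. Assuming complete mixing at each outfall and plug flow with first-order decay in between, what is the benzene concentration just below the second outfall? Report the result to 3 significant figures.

29.0 µg/L

Flow-weighted average: C = (185000·0.5600 + 11000·330.0) / 196000 = 3734000/196000 = 19.05 µg/L; combined flow 196000 L/s.
Half-life 87.9 h → k = ln 2 / 87.9 = 0.007886 h⁻¹ = 0.1893 d⁻¹.
First-order decay: C = 19.05·exp(−k·t) = 19.05·0.7968 = 15.18 µg/L.
Second outfall: C = (196000·15.18 + 17000·188.0)/213000 = 28.97 µg/L.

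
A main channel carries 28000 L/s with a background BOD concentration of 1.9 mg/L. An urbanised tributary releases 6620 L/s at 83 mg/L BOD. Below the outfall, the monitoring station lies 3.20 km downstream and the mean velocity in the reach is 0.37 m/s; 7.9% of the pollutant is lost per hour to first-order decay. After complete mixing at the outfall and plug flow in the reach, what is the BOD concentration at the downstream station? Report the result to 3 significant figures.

Mass balance: C = (28000·1.900 + 6620·83.00) / 34620 = 602700/34620 = 17.41 mg/L.
Travel time t = 3.20·1000 / 0.37 = 8649 s = 2.402 h.
7.9%/h lost → k = −ln(1 − 0.079) = 0.08230 h⁻¹.
Decay over the reach: 17.41·exp(−kt) = 17.41·0.8206 = 14.29 mg/L.

14.3 mg/L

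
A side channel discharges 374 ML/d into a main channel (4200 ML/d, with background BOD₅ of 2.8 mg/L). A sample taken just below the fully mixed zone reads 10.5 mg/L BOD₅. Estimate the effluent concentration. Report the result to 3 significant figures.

97.0 mg/L

Mass balance: 4200·2.800 + 374.0·Cₑ = 4574·10.50
→ Cₑ = (4574·10.50 − 4200·2.800) / 374.0 = 96.97 mg/L.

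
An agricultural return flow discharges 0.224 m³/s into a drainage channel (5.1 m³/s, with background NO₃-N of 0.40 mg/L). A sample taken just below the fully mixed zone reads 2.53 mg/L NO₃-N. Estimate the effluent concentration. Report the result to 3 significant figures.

Mass balance: 5.100·0.4000 + 0.2240·Cₑ = 5.324·2.530
→ Cₑ = (5.324·2.530 − 5.100·0.4000) / 0.2240 = 51.03 mg/L.

51.0 mg/L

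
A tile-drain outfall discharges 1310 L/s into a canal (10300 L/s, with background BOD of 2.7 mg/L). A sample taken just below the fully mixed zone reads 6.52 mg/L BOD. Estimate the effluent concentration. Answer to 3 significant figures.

Mass balance: 10300·2.700 + 1310·Cₑ = 11610·6.520
→ Cₑ = (11610·6.520 − 10300·2.700) / 1310 = 36.56 mg/L.

36.6 mg/L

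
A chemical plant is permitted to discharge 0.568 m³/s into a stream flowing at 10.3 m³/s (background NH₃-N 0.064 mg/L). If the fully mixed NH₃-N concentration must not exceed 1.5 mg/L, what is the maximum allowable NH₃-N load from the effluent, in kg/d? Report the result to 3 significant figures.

Mass balance at the limit: 10.30·0.06400 + 0.5680·Cₑ = 10.87·1.5 → Cₑ = 27.54 mg/L.
Load = 0.5680 m³/s × 27.54 g/m³ × 86 400 s/d = 1352 kg/d.

1350 kg/d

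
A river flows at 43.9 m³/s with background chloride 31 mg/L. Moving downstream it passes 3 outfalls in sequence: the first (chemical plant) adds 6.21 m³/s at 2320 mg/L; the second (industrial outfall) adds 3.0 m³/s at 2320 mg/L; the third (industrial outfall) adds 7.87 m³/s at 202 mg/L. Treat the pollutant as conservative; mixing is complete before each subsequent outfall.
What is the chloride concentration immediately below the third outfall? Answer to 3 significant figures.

Outfall 1: combined Q = 50.11 m³/s; C = (43.90·31.00 + 6.210·2320)/50.11 = 314.7 mg/L.
Outfall 2: combined Q = 53.11 m³/s; C = (50.11·314.7 + 3.000·2320)/53.11 = 427.9 mg/L.
Outfall 3: combined Q = 60.98 m³/s; C = (53.11·427.9 + 7.870·202.0)/60.98 = 398.8 mg/L.

399 mg/L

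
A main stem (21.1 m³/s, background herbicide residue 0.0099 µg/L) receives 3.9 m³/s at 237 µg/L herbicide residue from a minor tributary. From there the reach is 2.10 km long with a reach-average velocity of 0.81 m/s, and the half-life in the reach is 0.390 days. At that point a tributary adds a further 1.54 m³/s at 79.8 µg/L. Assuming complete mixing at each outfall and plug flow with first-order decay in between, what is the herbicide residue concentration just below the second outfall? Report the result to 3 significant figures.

Flow-weighted average: C = (21.10·0.009900 + 3.900·237.0) / 25.00 = 924.5/25.00 = 36.98 µg/L; combined flow 25.00 m³/s.
Travel time t = 2.10·1000 / 0.81 = 2593 s = 0.7202 h.
Half-life 0.390 d → k = ln 2 / 0.390 = 1.777 d⁻¹.
Applying C = C₀e^(−kt): 36.98 × 0.9481 = 35.06 µg/L.
At the second outfall, C = (25.00·35.06 + 1.540·79.80) / (25.00 + 1.540) = 37.66 µg/L.

37.7 µg/L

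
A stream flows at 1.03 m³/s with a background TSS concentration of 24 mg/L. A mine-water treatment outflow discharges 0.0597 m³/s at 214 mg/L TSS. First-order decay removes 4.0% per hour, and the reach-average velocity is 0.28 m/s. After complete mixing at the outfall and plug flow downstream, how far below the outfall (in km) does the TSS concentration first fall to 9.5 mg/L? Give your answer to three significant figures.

31.8 km

After mixing, C = (1.030·24.00 + 0.05970·214.0) / 1.090 = 37.50/1.090 = 34.41 mg/L.
4.0%/h lost → k = −ln(1 − 0.04) = 0.04082 h⁻¹.
Set 34.41·exp(−k·t) = 9.5 → t = ln(34.41/9.5)/k = 113500 s = 31.53 h.
Distance = v·t = 0.28·113500 = 31780 m = 31.78 km.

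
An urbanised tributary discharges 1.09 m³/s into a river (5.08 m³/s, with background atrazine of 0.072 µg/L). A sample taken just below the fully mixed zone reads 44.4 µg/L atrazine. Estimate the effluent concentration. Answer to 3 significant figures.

251 µg/L

Mass balance: 5.080·0.07200 + 1.090·Cₑ = 6.170·44.40
→ Cₑ = (6.170·44.40 − 5.080·0.07200) / 1.090 = 251.0 µg/L.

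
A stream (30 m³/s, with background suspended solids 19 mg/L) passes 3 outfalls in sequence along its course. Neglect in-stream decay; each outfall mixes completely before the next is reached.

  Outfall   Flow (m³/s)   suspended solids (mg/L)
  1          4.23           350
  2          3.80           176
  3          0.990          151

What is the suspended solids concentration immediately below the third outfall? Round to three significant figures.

After outfall 1: Q = 30.00 + 4.230 = 34.23 m³/s; C = (30.00·19.00 + 4.230·350.0)/34.23 = 59.90 mg/L.
After outfall 2: Q = 34.23 + 3.800 = 38.03 m³/s; C = (34.23·59.90 + 3.800·176.0)/38.03 = 71.50 mg/L.
After outfall 3: Q = 38.03 + 0.9900 = 39.02 m³/s; C = (38.03·71.50 + 0.9900·151.0)/39.02 = 73.52 mg/L.

73.5 mg/L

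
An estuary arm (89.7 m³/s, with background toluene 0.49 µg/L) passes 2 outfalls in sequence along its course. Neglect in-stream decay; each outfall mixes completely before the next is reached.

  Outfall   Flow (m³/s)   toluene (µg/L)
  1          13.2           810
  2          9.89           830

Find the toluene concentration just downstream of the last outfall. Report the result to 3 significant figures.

168 µg/L

Below outfall 1: Q → 102.9 m³/s, C = (89.70·0.4900 + 13.20·810.0)/102.9 = 104.3 µg/L.
Below outfall 2: Q → 112.8 m³/s, C = (102.9·104.3 + 9.890·830.0)/112.8 = 168.0 µg/L.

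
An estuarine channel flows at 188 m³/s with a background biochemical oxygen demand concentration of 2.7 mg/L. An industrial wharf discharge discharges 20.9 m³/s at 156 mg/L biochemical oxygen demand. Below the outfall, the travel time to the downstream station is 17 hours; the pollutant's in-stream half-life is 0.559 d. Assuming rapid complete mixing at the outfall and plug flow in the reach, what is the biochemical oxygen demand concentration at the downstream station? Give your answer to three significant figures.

Conservation of mass: C = (188.0·2.700 + 20.90·156.0) / 208.9 = 3768/208.9 = 18.04 mg/L.
Half-life 0.559 d → k = ln 2 / 0.559 = 1.240 d⁻¹.
Applying C = C₀e^(−kt): 18.04 × 0.4155 = 7.494 mg/L.

7.49 mg/L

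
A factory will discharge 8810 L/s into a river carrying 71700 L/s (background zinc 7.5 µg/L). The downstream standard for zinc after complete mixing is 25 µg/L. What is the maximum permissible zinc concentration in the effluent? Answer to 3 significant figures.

167 µg/L

At the limit, (Qr·Cr + Qe·Cₑ)/(Qr + Qe) = 25:
Cₑ = (80510·25 − 71700·7.500) / 8810 = 167.4 µg/L.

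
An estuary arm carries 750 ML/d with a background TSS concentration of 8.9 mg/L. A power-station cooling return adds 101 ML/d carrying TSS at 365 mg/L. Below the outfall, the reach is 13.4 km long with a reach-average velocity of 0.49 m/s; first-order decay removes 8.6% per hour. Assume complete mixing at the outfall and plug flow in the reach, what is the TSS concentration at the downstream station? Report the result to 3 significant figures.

After mixing, C = (750.0·8.900 + 101.0·365.0) / 851.0 = 43540/851.0 = 51.16 mg/L.
Travel time t = 13.4·1000 / 0.49 = 27350 s = 7.596 h.
8.6%/h lost → k = −ln(1 − 0.086) = 0.08992 h⁻¹.
Applying C = C₀e^(−kt): 51.16 × 0.5050 = 25.84 mg/L.

25.8 mg/L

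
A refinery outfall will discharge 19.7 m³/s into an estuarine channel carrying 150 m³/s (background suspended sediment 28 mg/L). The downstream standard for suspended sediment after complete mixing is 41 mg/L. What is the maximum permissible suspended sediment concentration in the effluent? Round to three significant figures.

At the limit, (Qr·Cr + Qe·Cₑ)/(Qr + Qe) = 41:
Cₑ = (169.7·41 − 150.0·28.00) / 19.70 = 140.0 mg/L.

140 mg/L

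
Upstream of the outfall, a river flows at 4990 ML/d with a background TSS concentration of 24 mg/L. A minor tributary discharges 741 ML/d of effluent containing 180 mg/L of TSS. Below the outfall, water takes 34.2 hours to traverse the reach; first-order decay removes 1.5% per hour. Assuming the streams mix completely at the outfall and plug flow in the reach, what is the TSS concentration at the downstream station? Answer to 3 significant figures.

Flow-weighted average: C = (4990·24.00 + 741.0·180.0) / 5731 = 253100/5731 = 44.17 mg/L.
1.5%/h lost → k = −ln(1 − 0.015) = 0.01511 h⁻¹.
Applying C = C₀e^(−kt): 44.17 × 0.5964 = 26.34 mg/L.

26.3 mg/L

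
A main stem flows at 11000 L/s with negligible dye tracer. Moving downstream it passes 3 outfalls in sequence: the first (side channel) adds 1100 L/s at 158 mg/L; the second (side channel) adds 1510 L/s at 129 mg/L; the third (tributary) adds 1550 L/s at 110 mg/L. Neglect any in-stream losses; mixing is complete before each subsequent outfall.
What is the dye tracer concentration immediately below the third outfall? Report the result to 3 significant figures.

Outfall 1: combined Q = 12100 L/s; C = (11000·0 + 1100·158.0)/12100 = 14.36 mg/L.
Outfall 2: combined Q = 13610 L/s; C = (12100·14.36 + 1510·129.0)/13610 = 27.08 mg/L.
Outfall 3: combined Q = 15160 L/s; C = (13610·27.08 + 1550·110.0)/15160 = 35.56 mg/L.

35.6 mg/L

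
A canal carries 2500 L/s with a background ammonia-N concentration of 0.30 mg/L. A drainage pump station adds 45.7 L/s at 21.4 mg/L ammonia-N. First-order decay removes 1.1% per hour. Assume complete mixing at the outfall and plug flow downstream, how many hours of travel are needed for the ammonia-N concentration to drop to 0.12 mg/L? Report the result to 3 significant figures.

157 h

After mixing, C = (2500·0.3000 + 45.70·21.40) / 2546 = 1728/2546 = 0.6788 mg/L.
1.1%/h lost → k = −ln(1 − 0.011) = 0.01106 h⁻¹.
0.6788·exp(−k·t) = 0.12 → t = ln(0.6788/0.12)/k = 564000 s = 156.7 h.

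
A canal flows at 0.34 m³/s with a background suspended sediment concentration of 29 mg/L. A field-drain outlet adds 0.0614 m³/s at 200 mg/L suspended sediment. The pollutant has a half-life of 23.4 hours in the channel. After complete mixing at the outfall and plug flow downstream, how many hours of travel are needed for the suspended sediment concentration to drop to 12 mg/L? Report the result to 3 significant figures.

51.5 h

Mixed concentration C = ΣQC/ΣQ = (0.3400·29.00 + 0.06140·200.0) / 0.4014 = 22.14/0.4014 = 55.16 mg/L.
Half-life 23.4 h → k = ln 2 / 23.4 = 0.02962 h⁻¹ = 0.7109 d⁻¹.
55.16·exp(−k·t) = 12 → t = ln(55.16/12)/k = 185400 s = 51.49 h.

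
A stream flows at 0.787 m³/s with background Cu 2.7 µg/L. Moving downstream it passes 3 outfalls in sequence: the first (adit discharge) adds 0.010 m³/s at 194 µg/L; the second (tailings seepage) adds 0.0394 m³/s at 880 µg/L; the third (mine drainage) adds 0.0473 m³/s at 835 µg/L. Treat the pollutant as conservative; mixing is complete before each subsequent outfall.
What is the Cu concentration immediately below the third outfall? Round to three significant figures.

After outfall 1: Q = 0.7870 + 0.01000 = 0.7970 m³/s; C = (0.7870·2.700 + 0.01000·194.0)/0.7970 = 5.100 µg/L.
After outfall 2: Q = 0.7970 + 0.03940 = 0.8364 m³/s; C = (0.7970·5.100 + 0.03940·880.0)/0.8364 = 46.31 µg/L.
After outfall 3: Q = 0.8364 + 0.04730 = 0.8837 m³/s; C = (0.8364·46.31 + 0.04730·835.0)/0.8837 = 88.53 µg/L.

88.5 µg/L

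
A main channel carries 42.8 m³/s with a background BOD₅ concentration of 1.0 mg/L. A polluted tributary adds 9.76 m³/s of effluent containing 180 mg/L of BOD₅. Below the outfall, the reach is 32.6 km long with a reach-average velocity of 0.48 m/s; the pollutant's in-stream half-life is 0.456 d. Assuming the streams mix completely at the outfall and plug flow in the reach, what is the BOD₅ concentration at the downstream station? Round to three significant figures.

Mixed concentration C = ΣQC/ΣQ = (42.80·1.000 + 9.760·180.0) / 52.56 = 1800/52.56 = 34.24 mg/L.
Travel time t = 32.6·1000 / 0.48 = 67920 s = 18.87 h.
Half-life 0.456 d → k = ln 2 / 0.456 = 1.520 d⁻¹.
Decay over the reach: 34.24·exp(−kt) = 34.24·0.3027 = 10.37 mg/L.

10.4 mg/L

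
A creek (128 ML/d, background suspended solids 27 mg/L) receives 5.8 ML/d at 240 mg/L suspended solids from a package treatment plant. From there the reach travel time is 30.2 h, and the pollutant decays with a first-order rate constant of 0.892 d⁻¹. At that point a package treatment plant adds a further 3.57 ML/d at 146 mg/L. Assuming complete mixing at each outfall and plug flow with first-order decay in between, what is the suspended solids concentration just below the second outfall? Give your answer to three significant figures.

15.3 mg/L

Conservation of mass: C = (128.0·27.00 + 5.800·240.0) / 133.8 = 4848/133.8 = 36.23 mg/L; combined flow 133.8 ML/d.
After decay, C = 36.23 × e^(−kt) = 36.23 × 0.3255 = 11.79 mg/L.
Second outfall: C = (133.8·11.79 + 3.570·146.0)/137.4 = 15.28 mg/L.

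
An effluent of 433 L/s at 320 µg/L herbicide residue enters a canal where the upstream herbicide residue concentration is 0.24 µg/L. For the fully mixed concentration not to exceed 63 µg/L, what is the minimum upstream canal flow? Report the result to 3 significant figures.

1770 L/s

Set C_mix = 63: (Q·0.2400 + 433.0·320.0) / (Q + 433.0) = 63
→ Q = 433.0·(320.0 − 63)/(63 − 0.2400) = 1773 L/s.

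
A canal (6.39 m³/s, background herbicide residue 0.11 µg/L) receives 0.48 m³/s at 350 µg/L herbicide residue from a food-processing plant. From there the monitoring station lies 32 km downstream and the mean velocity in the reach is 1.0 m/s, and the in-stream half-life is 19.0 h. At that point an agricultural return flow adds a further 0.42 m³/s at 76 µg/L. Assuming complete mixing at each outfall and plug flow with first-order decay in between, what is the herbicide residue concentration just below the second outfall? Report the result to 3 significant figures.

21.1 µg/L

Conservation of mass: C = (6.390·0.1100 + 0.4800·350.0) / 6.870 = 168.7/6.870 = 24.56 µg/L; combined flow 6.870 m³/s.
Travel time t = 32·1000 / 1.0 = 32000 s = 8.889 h.
Half-life 19.0 h → k = ln 2 / 19.0 = 0.03648 h⁻¹ = 0.8756 d⁻¹.
After decay, C = 24.56 × e^(−kt) = 24.56 × 0.7230 = 17.76 µg/L.
At the second outfall, C = (6.870·17.76 + 0.4200·76.00) / (6.870 + 0.4200) = 21.11 µg/L.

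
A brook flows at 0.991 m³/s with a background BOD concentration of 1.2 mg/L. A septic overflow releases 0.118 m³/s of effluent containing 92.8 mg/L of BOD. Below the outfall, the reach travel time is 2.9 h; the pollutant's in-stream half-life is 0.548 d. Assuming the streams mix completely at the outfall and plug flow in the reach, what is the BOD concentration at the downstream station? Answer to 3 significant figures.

9.39 mg/L

Mass balance: C = (0.9910·1.200 + 0.1180·92.80) / 1.109 = 12.14/1.109 = 10.95 mg/L.
Half-life 0.548 d → k = ln 2 / 0.548 = 1.265 d⁻¹.
Decay over the reach: 10.95·exp(−kt) = 10.95·0.8583 = 9.395 mg/L.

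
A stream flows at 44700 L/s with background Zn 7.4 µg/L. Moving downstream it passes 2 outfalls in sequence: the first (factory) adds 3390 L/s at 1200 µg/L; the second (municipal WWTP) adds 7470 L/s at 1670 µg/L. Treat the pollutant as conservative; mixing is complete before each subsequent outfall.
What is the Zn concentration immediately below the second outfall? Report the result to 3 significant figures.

After outfall 1: Q = 44700 + 3390 = 48090 L/s; C = (44700·7.400 + 3390·1200)/48090 = 91.47 µg/L.
After outfall 2: Q = 48090 + 7470 = 55560 L/s; C = (48090·91.47 + 7470·1670)/55560 = 303.7 µg/L.

304 µg/L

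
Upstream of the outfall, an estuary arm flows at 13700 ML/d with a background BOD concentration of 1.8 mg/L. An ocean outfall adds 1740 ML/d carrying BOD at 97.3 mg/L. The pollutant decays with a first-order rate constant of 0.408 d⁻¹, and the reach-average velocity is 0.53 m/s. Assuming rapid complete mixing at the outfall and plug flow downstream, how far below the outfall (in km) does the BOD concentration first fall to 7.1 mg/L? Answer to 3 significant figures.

64.0 km

Conservation of mass: C = (13700·1.800 + 1740·97.30) / 15440 = 194000/15440 = 12.56 mg/L.
Set 12.56·exp(−k·t) = 7.1 → t = ln(12.56/7.1)/k = 120800 s = 33.57 h.
Distance = v·t = 0.53·120800 = 64040 m = 64.04 km.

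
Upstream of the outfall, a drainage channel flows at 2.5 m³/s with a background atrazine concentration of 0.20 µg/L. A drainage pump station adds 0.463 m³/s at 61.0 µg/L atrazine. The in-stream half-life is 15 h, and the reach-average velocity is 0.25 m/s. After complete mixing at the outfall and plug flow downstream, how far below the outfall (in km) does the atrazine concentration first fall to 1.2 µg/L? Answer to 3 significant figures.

40.7 km

Conservation of mass: C = (2.500·0.2000 + 0.4630·61.00) / 2.963 = 28.74/2.963 = 9.701 µg/L.
Half-life 15 h → k = ln 2 / 15 = 0.04621 h⁻¹ = 1.109 d⁻¹.
Set 9.701·exp(−k·t) = 1.2 → t = ln(9.701/1.2)/k = 162800 s = 45.23 h.
Distance = v·t = 0.25·162800 = 40700 m = 40.70 km.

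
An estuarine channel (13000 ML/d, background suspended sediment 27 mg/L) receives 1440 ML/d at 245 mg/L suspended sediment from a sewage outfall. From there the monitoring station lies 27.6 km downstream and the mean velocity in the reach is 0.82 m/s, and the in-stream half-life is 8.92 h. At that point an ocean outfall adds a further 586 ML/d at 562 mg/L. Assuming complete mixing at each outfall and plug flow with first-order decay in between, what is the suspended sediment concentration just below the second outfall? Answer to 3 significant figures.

44.6 mg/L

Flow-weighted average: C = (13000·27.00 + 1440·245.0) / 14440 = 703800/14440 = 48.74 mg/L; combined flow 14440 ML/d.
Travel time t = 27.6·1000 / 0.82 = 33660 s = 9.350 h.
Half-life 8.92 h → k = ln 2 / 8.92 = 0.07771 h⁻¹ = 1.865 d⁻¹.
First-order decay: C = 48.74·exp(−k·t) = 48.74·0.4836 = 23.57 mg/L.
At the second outfall, C = (14440·23.57 + 586.0·562.0) / (14440 + 586.0) = 44.57 mg/L.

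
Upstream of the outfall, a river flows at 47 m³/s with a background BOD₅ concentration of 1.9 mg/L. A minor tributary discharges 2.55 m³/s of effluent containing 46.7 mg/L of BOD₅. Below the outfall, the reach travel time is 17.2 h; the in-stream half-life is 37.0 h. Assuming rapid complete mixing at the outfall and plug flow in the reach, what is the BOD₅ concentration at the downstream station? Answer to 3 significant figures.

Mixed concentration C = ΣQC/ΣQ = (47.00·1.900 + 2.550·46.70) / 49.55 = 208.4/49.55 = 4.206 mg/L.
Half-life 37.0 h → k = ln 2 / 37.0 = 0.01873 h⁻¹ = 0.4496 d⁻¹.
Applying C = C₀e^(−kt): 4.206 × 0.7245 = 3.047 mg/L.

3.05 mg/L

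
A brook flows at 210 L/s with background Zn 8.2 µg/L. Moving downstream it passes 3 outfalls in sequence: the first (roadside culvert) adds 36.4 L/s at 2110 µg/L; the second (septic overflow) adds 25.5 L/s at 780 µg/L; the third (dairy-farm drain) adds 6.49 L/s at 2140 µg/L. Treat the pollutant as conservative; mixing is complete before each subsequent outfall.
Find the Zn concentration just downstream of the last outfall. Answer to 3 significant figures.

403 µg/L

Below outfall 1: Q → 246.4 L/s, C = (210.0·8.200 + 36.40·2110)/246.4 = 318.7 µg/L.
Below outfall 2: Q → 271.9 L/s, C = (246.4·318.7 + 25.50·780.0)/271.9 = 362.0 µg/L.
Below outfall 3: Q → 278.4 L/s, C = (271.9·362.0 + 6.490·2140)/278.4 = 403.4 µg/L.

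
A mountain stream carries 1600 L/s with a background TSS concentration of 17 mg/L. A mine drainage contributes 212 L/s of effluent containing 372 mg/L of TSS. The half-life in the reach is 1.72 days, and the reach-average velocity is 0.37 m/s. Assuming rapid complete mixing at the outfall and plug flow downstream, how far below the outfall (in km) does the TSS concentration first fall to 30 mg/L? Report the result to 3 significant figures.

53.0 km

After mixing, C = (1600·17.00 + 212.0·372.0) / 1812 = 106100/1812 = 58.53 mg/L.
Half-life 1.72 d → k = ln 2 / 1.72 = 0.4030 d⁻¹.
Set 58.53·exp(−k·t) = 30 → t = ln(58.53/30)/k = 143300 s = 39.81 h.
Distance = v·t = 0.37·143300 = 53020 m = 53.02 km.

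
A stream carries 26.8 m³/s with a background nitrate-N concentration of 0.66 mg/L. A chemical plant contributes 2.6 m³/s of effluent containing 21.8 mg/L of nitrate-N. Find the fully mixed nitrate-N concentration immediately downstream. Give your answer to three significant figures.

2.53 mg/L

Mass balance: C = (26.80·0.6600 + 2.600·21.80) / 29.40 = 74.37/29.40 = 2.530 mg/L.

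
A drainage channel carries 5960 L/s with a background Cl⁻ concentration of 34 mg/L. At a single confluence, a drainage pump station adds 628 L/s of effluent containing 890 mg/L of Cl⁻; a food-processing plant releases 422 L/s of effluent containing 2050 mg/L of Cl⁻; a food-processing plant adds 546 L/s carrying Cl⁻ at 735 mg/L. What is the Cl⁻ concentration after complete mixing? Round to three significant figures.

Mass balance: C = (5960·34.00 + 628.0·890.0 + 422.0·2050 + 546.0·735.0) / 7556 = 2028000/7556 = 268.4 mg/L.

268 mg/L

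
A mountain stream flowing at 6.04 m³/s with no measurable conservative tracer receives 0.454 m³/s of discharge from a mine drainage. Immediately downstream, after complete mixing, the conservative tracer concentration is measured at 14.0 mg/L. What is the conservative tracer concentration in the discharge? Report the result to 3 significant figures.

200 mg/L

Mass balance: 6.040·0 + 0.4540·Cₑ = 6.494·14.00
→ Cₑ = (6.494·14.00 − 6.040·0) / 0.4540 = 200.3 mg/L.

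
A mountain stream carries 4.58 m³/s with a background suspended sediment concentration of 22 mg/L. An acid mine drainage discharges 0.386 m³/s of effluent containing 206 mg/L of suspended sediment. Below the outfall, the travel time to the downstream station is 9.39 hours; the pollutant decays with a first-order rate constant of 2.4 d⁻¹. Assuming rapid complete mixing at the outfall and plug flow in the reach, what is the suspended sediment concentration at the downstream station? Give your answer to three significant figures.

14.2 mg/L

Flow-weighted average: C = (4.580·22.00 + 0.3860·206.0) / 4.966 = 180.3/4.966 = 36.30 mg/L.
First-order decay: C = 36.30·exp(−k·t) = 36.30·0.3910 = 14.19 mg/L.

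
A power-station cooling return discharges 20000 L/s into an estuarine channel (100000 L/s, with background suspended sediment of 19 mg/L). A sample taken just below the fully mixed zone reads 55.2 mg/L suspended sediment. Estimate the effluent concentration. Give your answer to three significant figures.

236 mg/L

Mass balance: 100000·19.00 + 20000·Cₑ = 120000·55.20
→ Cₑ = (120000·55.20 − 100000·19.00) / 20000 = 236.2 mg/L.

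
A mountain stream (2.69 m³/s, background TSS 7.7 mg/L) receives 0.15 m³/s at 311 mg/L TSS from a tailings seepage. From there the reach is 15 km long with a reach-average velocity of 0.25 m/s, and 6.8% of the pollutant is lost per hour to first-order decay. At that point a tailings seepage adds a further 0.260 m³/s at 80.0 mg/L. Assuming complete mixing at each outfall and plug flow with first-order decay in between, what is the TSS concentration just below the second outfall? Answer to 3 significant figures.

Conservation of mass: C = (2.690·7.700 + 0.1500·311.0) / 2.840 = 67.36/2.840 = 23.72 mg/L; combined flow 2.840 m³/s.
Travel time t = 15·1000 / 0.25 = 60000 s = 16.67 h.
6.8%/h lost → k = −ln(1 − 0.068) = 0.07042 h⁻¹.
After decay, C = 23.72 × e^(−kt) = 23.72 × 0.3092 = 7.334 mg/L.
Second outfall: C = (2.840·7.334 + 0.2600·80.00)/3.100 = 13.43 mg/L.

13.4 mg/L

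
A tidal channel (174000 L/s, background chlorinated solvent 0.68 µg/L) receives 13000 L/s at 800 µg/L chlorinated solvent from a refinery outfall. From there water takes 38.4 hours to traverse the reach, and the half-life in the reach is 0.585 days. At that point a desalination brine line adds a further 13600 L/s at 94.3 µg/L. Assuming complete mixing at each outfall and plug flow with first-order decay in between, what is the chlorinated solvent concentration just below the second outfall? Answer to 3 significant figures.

Conservation of mass: C = (174000·0.6800 + 13000·800.0) / 187000 = 10520000/187000 = 56.25 µg/L; combined flow 187000 L/s.
Half-life 0.585 d → k = ln 2 / 0.585 = 1.185 d⁻¹.
Applying C = C₀e^(−kt): 56.25 × 0.1502 = 8.448 µg/L.
At the second outfall, C = (187000·8.448 + 13600·94.30) / (187000 + 13600) = 14.27 µg/L.

14.3 µg/L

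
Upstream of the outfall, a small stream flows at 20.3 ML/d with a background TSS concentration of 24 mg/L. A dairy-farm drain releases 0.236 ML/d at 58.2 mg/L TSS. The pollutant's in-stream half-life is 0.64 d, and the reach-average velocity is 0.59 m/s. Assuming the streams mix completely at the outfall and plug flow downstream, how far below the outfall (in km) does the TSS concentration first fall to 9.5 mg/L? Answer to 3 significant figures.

Mass balance: C = (20.30·24.00 + 0.2360·58.20) / 20.54 = 500.9/20.54 = 24.39 mg/L.
Half-life 0.64 d → k = ln 2 / 0.64 = 1.083 d⁻¹.
Set 24.39·exp(−k·t) = 9.5 → t = ln(24.39/9.5)/k = 75230 s = 20.90 h.
Distance = v·t = 0.59·75230 = 44380 m = 44.38 km.

44.4 km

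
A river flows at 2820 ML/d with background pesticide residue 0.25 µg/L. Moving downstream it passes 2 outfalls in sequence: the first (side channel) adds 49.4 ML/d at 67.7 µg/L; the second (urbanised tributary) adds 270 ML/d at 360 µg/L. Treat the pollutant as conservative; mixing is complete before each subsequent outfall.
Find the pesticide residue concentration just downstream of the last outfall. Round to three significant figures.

32.3 µg/L

After outfall 1: Q = 2820 + 49.40 = 2869 ML/d; C = (2820·0.2500 + 49.40·67.70)/2869 = 1.411 µg/L.
After outfall 2: Q = 2869 + 270.0 = 3139 ML/d; C = (2869·1.411 + 270.0·360.0)/3139 = 32.25 µg/L.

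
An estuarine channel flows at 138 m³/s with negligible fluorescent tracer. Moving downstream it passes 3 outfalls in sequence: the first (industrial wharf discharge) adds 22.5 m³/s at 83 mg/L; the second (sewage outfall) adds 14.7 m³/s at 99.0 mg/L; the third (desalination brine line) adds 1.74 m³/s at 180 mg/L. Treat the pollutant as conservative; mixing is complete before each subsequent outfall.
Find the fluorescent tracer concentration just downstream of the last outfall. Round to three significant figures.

After outfall 1: Q = 138.0 + 22.50 = 160.5 m³/s; C = (138.0·0 + 22.50·83.00)/160.5 = 11.64 mg/L.
After outfall 2: Q = 160.5 + 14.70 = 175.2 m³/s; C = (160.5·11.64 + 14.70·99.00)/175.2 = 18.97 mg/L.
After outfall 3: Q = 175.2 + 1.740 = 176.9 m³/s; C = (175.2·18.97 + 1.740·180.0)/176.9 = 20.55 mg/L.

20.5 mg/L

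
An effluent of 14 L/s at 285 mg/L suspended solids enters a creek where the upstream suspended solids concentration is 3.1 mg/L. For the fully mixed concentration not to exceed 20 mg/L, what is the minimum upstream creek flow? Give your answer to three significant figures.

Set C_mix = 20: (Q·3.100 + 14.00·285.0) / (Q + 14.00) = 20
→ Q = 14.00·(285.0 − 20)/(20 − 3.100) = 219.5 L/s.

220 L/s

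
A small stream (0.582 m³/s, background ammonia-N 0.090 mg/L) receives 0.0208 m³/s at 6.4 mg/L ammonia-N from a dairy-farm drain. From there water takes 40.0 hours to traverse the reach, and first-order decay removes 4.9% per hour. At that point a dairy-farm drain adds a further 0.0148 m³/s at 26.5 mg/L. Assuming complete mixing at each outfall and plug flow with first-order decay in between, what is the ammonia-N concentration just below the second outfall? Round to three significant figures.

0.675 mg/L

Conservation of mass: C = (0.5820·0.09000 + 0.02080·6.400) / 0.6028 = 0.1855/0.6028 = 0.3077 mg/L; combined flow 0.6028 m³/s.
4.9%/h lost → k = −ln(1 − 0.049) = 0.05024 h⁻¹.
First-order decay: C = 0.3077·exp(−k·t) = 0.3077·0.1340 = 0.04125 mg/L.
Second outfall: C = (0.6028·0.04125 + 0.01480·26.50)/0.6176 = 0.6753 mg/L.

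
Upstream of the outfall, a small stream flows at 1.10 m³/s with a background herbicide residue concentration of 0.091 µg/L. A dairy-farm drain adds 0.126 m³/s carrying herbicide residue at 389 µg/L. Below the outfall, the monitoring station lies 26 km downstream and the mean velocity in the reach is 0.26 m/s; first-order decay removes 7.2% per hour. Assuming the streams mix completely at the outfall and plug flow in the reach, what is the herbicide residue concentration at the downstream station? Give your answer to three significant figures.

5.03 µg/L

Mixed concentration C = ΣQC/ΣQ = (1.100·0.09100 + 0.1260·389.0) / 1.226 = 49.11/1.226 = 40.06 µg/L.
Travel time t = 26·1000 / 0.26 = 100000 s = 27.78 h.
7.2%/h lost → k = −ln(1 − 0.072) = 0.07472 h⁻¹.
After decay, C = 40.06 × e^(−kt) = 40.06 × 0.1255 = 5.027 µg/L.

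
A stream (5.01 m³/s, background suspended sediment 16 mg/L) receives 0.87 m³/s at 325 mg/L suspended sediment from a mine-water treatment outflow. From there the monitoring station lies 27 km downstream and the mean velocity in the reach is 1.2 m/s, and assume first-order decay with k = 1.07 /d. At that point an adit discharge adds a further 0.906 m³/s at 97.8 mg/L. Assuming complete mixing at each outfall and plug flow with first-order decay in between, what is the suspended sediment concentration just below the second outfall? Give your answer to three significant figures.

Mass balance: C = (5.010·16.00 + 0.8700·325.0) / 5.880 = 362.9/5.880 = 61.72 mg/L; combined flow 5.880 m³/s.
Travel time t = 27·1000 / 1.2 = 22500 s = 6.250 h.
Applying C = C₀e^(−kt): 61.72 × 0.7568 = 46.71 mg/L.
At the second outfall, C = (5.880·46.71 + 0.9060·97.80) / (5.880 + 0.9060) = 53.53 mg/L.

53.5 mg/L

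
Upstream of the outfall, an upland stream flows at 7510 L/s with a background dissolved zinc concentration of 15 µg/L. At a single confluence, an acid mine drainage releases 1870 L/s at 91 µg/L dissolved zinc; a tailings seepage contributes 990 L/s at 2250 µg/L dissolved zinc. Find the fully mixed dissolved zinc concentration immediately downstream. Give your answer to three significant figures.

242 µg/L

After mixing, C = (7510·15.00 + 1870·91.00 + 990.0·2250) / 10370 = 2510000/10370 = 242.1 µg/L.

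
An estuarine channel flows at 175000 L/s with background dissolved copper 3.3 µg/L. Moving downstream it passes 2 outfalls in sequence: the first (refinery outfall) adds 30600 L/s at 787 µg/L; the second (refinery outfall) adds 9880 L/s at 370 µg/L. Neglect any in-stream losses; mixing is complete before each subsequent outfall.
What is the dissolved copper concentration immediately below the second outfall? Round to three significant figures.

131 µg/L

Outfall 1: combined Q = 205600 L/s; C = (175000·3.300 + 30600·787.0)/205600 = 119.9 µg/L.
Outfall 2: combined Q = 215500 L/s; C = (205600·119.9 + 9880·370.0)/215500 = 131.4 µg/L.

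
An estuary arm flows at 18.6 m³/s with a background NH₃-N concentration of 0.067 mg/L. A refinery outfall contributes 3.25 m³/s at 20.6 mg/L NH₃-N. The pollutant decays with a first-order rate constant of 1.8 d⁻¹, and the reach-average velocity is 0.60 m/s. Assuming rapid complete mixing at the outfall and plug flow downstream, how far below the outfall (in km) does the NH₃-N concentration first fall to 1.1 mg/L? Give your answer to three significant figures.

30.0 km

After mixing, C = (18.60·0.06700 + 3.250·20.60) / 21.85 = 68.20/21.85 = 3.121 mg/L.
Set 3.121·exp(−k·t) = 1.1 → t = ln(3.121/1.1)/k = 50060 s = 13.91 h.
Distance = v·t = 0.60·50060 = 30030 m = 30.03 km.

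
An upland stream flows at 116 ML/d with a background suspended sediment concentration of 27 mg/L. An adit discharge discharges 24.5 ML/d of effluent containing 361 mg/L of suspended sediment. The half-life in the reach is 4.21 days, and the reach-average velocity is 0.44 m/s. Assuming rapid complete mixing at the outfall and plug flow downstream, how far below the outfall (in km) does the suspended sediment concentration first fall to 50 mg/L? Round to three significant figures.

After mixing, C = (116.0·27.00 + 24.50·361.0) / 140.5 = 11980/140.5 = 85.24 mg/L.
Half-life 4.21 d → k = ln 2 / 4.21 = 0.1646 d⁻¹.
Set 85.24·exp(−k·t) = 50 → t = ln(85.24/50)/k = 280000 s = 77.76 h.
Distance = v·t = 0.44·280000 = 123200 m = 123.2 km.

123 km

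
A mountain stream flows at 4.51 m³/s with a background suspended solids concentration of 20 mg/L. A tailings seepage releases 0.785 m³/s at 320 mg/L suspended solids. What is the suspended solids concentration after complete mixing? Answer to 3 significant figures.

Mass balance: C = (4.510·20.00 + 0.7850·320.0) / 5.295 = 341.4/5.295 = 64.48 mg/L.

64.5 mg/L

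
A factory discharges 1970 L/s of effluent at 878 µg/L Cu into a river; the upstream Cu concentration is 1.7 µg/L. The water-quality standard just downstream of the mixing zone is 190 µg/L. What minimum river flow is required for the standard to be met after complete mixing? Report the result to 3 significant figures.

Set C_mix = 190: (Q·1.700 + 1970·878.0) / (Q + 1970) = 190
→ Q = 1970·(878.0 − 190)/(190 − 1.700) = 7198 L/s.

7200 L/s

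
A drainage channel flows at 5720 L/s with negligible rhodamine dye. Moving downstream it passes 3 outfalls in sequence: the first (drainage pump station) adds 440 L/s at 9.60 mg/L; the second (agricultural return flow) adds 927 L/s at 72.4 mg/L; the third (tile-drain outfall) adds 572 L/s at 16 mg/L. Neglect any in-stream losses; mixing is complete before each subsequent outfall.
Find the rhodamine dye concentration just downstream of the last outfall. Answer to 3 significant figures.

10.5 mg/L

Outfall 1: combined Q = 6160 L/s; C = (5720·0 + 440.0·9.600)/6160 = 0.6857 mg/L.
Outfall 2: combined Q = 7087 L/s; C = (6160·0.6857 + 927.0·72.40)/7087 = 10.07 mg/L.
Outfall 3: combined Q = 7659 L/s; C = (7087·10.07 + 572.0·16.00)/7659 = 10.51 mg/L.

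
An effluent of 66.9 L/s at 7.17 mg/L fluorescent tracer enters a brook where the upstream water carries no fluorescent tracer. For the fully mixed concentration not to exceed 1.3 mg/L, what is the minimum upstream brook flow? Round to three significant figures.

302 L/s

Set C_mix = 1.3: (Q·0 + 66.90·7.170) / (Q + 66.90) = 1.3
→ Q = 66.90·(7.170 − 1.3)/(1.3 − 0) = 302.1 L/s.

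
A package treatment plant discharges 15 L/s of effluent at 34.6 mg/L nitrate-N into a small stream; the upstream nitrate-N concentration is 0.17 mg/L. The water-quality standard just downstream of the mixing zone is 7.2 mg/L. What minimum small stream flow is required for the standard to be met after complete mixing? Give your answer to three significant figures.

58.5 L/s

Set C_mix = 7.2: (Q·0.1700 + 15.00·34.60) / (Q + 15.00) = 7.2
→ Q = 15.00·(34.60 − 7.2)/(7.2 − 0.1700) = 58.46 L/s.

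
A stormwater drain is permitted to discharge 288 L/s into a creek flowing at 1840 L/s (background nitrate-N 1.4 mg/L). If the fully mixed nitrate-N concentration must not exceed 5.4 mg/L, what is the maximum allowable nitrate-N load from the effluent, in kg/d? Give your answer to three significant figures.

770 kg/d

Mass balance at the limit: 1840·1.400 + 288.0·Cₑ = 2128·5.4 → Cₑ = 30.96 mg/L.
288.0 L/s = 0.2880 m³/s. Load = 0.2880 m³/s × 30.96 g/m³ × 86 400 s/d = 770.3 kg/d.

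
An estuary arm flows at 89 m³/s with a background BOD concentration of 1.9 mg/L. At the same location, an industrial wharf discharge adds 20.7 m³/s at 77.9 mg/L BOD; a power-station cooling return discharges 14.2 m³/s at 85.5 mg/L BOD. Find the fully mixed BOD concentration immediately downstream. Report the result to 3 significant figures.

After mixing, C = (89.00·1.900 + 20.70·77.90 + 14.20·85.50) / 123.9 = 2996/123.9 = 24.18 mg/L.

24.2 mg/L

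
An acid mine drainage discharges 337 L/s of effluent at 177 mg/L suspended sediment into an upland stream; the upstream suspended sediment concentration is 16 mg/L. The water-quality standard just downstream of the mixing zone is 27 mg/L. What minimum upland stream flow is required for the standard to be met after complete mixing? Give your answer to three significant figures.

4600 L/s

Set C_mix = 27: (Q·16.00 + 337.0·177.0) / (Q + 337.0) = 27
→ Q = 337.0·(177.0 − 27)/(27 − 16.00) = 4595 L/s.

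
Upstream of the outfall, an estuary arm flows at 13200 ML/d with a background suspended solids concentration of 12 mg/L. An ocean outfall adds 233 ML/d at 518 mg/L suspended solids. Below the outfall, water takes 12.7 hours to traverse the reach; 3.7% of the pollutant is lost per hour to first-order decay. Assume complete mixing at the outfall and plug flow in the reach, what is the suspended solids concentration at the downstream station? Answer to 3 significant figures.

12.9 mg/L

Conservation of mass: C = (13200·12.00 + 233.0·518.0) / 13430 = 279100/13430 = 20.78 mg/L.
3.7%/h lost → k = −ln(1 − 0.037) = 0.03770 h⁻¹.
Applying C = C₀e^(−kt): 20.78 × 0.6195 = 12.87 mg/L.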